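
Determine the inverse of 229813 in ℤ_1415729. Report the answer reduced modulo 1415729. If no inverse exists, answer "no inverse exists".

87477

Extended Euclidean algorithm:
1415729 = 6×229813 + 36851
229813 = 6×36851 + 8707
36851 = 4×8707 + 2023
8707 = 4×2023 + 615
2023 = 3×615 + 178
615 = 3×178 + 81
178 = 2×81 + 16
81 = 5×16 + 1
16 = 16×1 + 0
gcd = 1, so the inverse exists. Back-substitute:
1 = 81 − 5·16
1 = −5·178 + 11·81
1 = 11·615 − 38·178
1 = −38·2023 + 125·615
1 = 125·8707 − 538·2023
1 = −538·36851 + 2277·8707
1 = 2277·229813 − 14200·36851
1 = −14200·1415729 + 87477·229813
So 229813·87477 ≡ 1 (mod 1415729).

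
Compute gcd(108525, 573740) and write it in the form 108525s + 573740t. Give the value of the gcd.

5

Repeated division:
573740 = 5·108525 + 31115
108525 = 3·31115 + 15180
31115 = 2·15180 + 755
15180 = 20·755 + 80
755 = 9·80 + 35
80 = 2·35 + 10
35 = 3·10 + 5
10 = 2·5 + 0
gcd(108525, 573740) = 5.
Express as a combination:
5 = 35 − 3·10
5 = −3·80 + 7·35
5 = 7·755 − 66·80
5 = −66·15180 + 1327·755
5 = 1327·31115 − 2720·15180
5 = −2720·108525 + 9487·31115
5 = 9487·573740 − 50155·108525
So 5 = (9487)·573740 + (-50155)·108525.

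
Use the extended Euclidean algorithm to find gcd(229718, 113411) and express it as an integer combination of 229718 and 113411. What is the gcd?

1

Euclidean algorithm:
229718 = 2*113411 + 2896
113411 = 39*2896 + 467
2896 = 6*467 + 94
467 = 4*94 + 91
94 = 1*91 + 3
91 = 30*3 + 1
3 = 3*1 + 0
gcd(229718, 113411) = 1.
Working backward:
1 = 91 − 30·3
1 = −30·94 + 31·91
1 = 31·467 − 154·94
1 = −154·2896 + 955·467
1 = 955·113411 − 37399·2896
1 = −37399·229718 + 75753·113411
So 1 = (-37399)·229718 + (75753)·113411.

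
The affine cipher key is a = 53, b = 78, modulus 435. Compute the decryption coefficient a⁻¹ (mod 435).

197

gcd(435, 53) by repeated division:
435 = 8×53 + 11
53 = 4×11 + 9
11 = 1×9 + 2
9 = 4×2 + 1
2 = 2×1 + 0
The gcd is 1. Working backward:
1 = 9 − 4·2
1 = −4·11 + 5·9
1 = 5·53 − 24·11
1 = −24·435 + 197·53
So 53·197 ≡ 1 (mod 435).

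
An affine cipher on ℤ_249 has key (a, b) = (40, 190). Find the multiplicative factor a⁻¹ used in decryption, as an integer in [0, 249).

193

Apply the Euclidean algorithm to 249 and 40:
249 = 6×40 + 9
40 = 4×9 + 4
9 = 2×4 + 1
4 = 4×1 + 0
gcd = 1, so the inverse exists. Back-substitute:
1 = 9 − 2·4
1 = −2·40 + 9·9
1 = 9·249 − 56·40
Thus 40·(-56) ≡ 1 (mod 249); reducing, -56 mod 249 = 193.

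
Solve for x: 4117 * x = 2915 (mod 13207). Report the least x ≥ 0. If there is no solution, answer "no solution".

6763

First find gcd(4117, 13207):
13207 = 3*4117 + 856
4117 = 4*856 + 693
856 = 1*693 + 163
693 = 4*163 + 41
163 = 3*41 + 40
41 = 1*40 + 1
40 = 40*1 + 0
gcd = 1, so a unique solution mod 13207 exists.
Back-substitute for the Bézout coefficients:
1 = 41 − 40
1 = −163 + 4·41
1 = 4·693 − 17·163
1 = −17·856 + 21·693
1 = 21·4117 − 101·856
1 = −101·13207 + 324·4117
So 4117·(324) ≡ 1 (mod 13207), giving 4117⁻¹ ≡ 324.
x ≡ 4117⁻¹·2915 ≡ 324·2915 ≡ 6763 (mod 13207).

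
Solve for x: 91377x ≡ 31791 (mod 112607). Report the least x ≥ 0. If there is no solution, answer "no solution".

no solution

gcd(91377, 112607):
112607 = 1*91377 + 21230
91377 = 4*21230 + 6457
21230 = 3*6457 + 1859
6457 = 3*1859 + 880
1859 = 2*880 + 99
880 = 8*99 + 88
99 = 1*88 + 11
88 = 8*11 + 0
gcd = 11, but 11 ∤ 31791, so the congruence has no solution.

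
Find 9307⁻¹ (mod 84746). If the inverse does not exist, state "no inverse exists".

Extended Euclidean algorithm:
84746 = 9*9307 + 983
9307 = 9*983 + 460
983 = 2*460 + 63
460 = 7*63 + 19
63 = 3*19 + 6
19 = 3*6 + 1
6 = 6*1 + 0
Since gcd(9307, 84746) = 1, back-substitute to write 1 as a combination:
1 = 19 − 3·6
1 = −3·63 + 10·19
1 = 10·460 − 73·63
1 = −73·983 + 156·460
1 = 156·9307 − 1477·983
1 = −1477·84746 + 13449·9307
So 9307·13449 ≡ 1 (mod 84746).

13449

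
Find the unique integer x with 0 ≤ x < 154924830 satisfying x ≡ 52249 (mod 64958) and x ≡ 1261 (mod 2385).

107817571

Write x = 52249 + 64958·k. Then 64958·k ≡ 1261 − 52249 ≡ 1482 (mod 2385).
Need 64958⁻¹ mod 2385. Extended Euclid on (2385, 563):
2385 = 4·563 + 133
563 = 4·133 + 31
133 = 4·31 + 9
31 = 3·9 + 4
9 = 2·4 + 1
4 = 4·1 + 0
Back-substitute:
1 = 9 − 2·4
1 = −2·31 + 7·9
1 = 7·133 − 30·31
1 = −30·563 + 127·133
1 = 127·2385 − 538·563
64958⁻¹ ≡ 1847 (mod 2385), so k ≡ 1847·1482 ≡ 1659 (mod 2385).
x = 52249 + 64958·1659 = 107817571.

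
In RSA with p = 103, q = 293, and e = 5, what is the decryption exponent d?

φ(n) = (p−1)(q−1) = 102·292 = 29784.
Need d with 5·d ≡ 1 (mod 29784). Apply the extended Euclidean algorithm:
29784 = 5956·5 + 4
5 = 1·4 + 1
4 = 4·1 + 0
Back-substitute:
1 = 5 − 4
1 = −29784 + 5957·5
So 5·5957 ≡ 1 (mod 29784), hence d = 5957.

5957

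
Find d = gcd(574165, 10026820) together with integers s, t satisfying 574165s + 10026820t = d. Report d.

Euclidean algorithm:
10026820 = 17·574165 + 266015
574165 = 2·266015 + 42135
266015 = 6·42135 + 13205
42135 = 3·13205 + 2520
13205 = 5·2520 + 605
2520 = 4·605 + 100
605 = 6·100 + 5
100 = 20·5 + 0
gcd(574165, 10026820) = 5.
Back-substituting:
5 = 605 − 6·100
5 = −6·2520 + 25·605
5 = 25·13205 − 131·2520
5 = −131·42135 + 418·13205
5 = 418·266015 − 2639·42135
5 = −2639·574165 + 5696·266015
5 = 5696·10026820 − 99471·574165
So 5 = (5696)·10026820 + (-99471)·574165.

5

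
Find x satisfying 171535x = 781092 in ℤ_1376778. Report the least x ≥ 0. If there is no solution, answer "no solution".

94722

First find gcd(171535, 1376778):
1376778 = 8*171535 + 4498
171535 = 38*4498 + 611
4498 = 7*611 + 221
611 = 2*221 + 169
221 = 1*169 + 52
169 = 3*52 + 13
52 = 4*13 + 0
gcd = 13 and 13 | 781092, so solutions exist. Divide through by 13: 13195x ≡ 60084 (mod 105906).
Now find 13195⁻¹ mod 105906:
105906 = 8×13195 + 346
13195 = 38×346 + 47
346 = 7×47 + 17
47 = 2×17 + 13
17 = 1×13 + 4
13 = 3×4 + 1
4 = 4×1 + 0
Back-substitute:
1 = 13 − 3·4
1 = −3·17 + 4·13
1 = 4·47 − 11·17
1 = −11·346 + 81·47
1 = 81·13195 − 3089·346
1 = −3089·105906 + 24793·13195
So 13195⁻¹ ≡ 24793 (mod 105906).
Then x ≡ 24793·60084 ≡ 94722 (mod 105906); the smallest non-negative solution is x = 94722.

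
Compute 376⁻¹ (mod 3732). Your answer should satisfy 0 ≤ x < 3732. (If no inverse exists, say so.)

no inverse exists

Compute gcd(376, 3732):
3732 = 9×376 + 348
376 = 1×348 + 28
348 = 12×28 + 12
28 = 2×12 + 4
12 = 3×4 + 0
Since gcd = 4 > 1, 376 is not a unit mod 3732.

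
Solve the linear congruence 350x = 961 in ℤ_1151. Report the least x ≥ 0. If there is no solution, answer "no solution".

First find gcd(350, 1151):
1151 = 3*350 + 101
350 = 3*101 + 47
101 = 2*47 + 7
47 = 6*7 + 5
7 = 1*5 + 2
5 = 2*2 + 1
2 = 2*1 + 0
gcd = 1, so a unique solution mod 1151 exists.
Back-substitute for the Bézout coefficients:
1 = 5 − 2·2
1 = −2·7 + 3·5
1 = 3·47 − 20·7
1 = −20·101 + 43·47
1 = 43·350 − 149·101
1 = −149·1151 + 490·350
So 350·(490) ≡ 1 (mod 1151), giving 350⁻¹ ≡ 490.
x ≡ 350⁻¹·961 ≡ 490·961 ≡ 131 (mod 1151).

131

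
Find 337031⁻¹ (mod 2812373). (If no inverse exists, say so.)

Run Euclid on (2812373, 337031):
2812373 = 8×337031 + 116125
337031 = 2×116125 + 104781
116125 = 1×104781 + 11344
104781 = 9×11344 + 2685
11344 = 4×2685 + 604
2685 = 4×604 + 269
604 = 2×269 + 66
269 = 4×66 + 5
66 = 13×5 + 1
5 = 5×1 + 0
gcd = 1, so the inverse exists. Back-substitute:
1 = 66 − 13·5
1 = −13·269 + 53·66
1 = 53·604 − 119·269
1 = −119·2685 + 529·604
1 = 529·11344 − 2235·2685
1 = −2235·104781 + 20644·11344
1 = 20644·116125 − 22879·104781
1 = −22879·337031 + 66402·116125
1 = 66402·2812373 − 554095·337031
So 337031·(-554095) ≡ 1 (mod 2812373), and -554095 ≡ 2258278 (mod 2812373).

2258278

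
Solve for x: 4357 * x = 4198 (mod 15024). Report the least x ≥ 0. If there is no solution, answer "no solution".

First find gcd(4357, 15024):
15024 = 3×4357 + 1953
4357 = 2×1953 + 451
1953 = 4×451 + 149
451 = 3×149 + 4
149 = 37×4 + 1
4 = 4×1 + 0
gcd = 1, so a unique solution mod 15024 exists.
Back-substitute for the Bézout coefficients:
1 = 149 − 37·4
1 = −37·451 + 112·149
1 = 112·1953 − 485·451
1 = −485·4357 + 1082·1953
1 = 1082·15024 − 3731·4357
So 4357·(-3731) ≡ 1 (mod 15024), giving 4357⁻¹ ≡ 11293.
x ≡ 4357⁻¹·4198 ≡ 11293·4198 ≡ 7294 (mod 15024).

7294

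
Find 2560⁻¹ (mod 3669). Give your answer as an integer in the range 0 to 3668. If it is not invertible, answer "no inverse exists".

Apply the Euclidean algorithm to 3669 and 2560:
3669 = 1*2560 + 1109
2560 = 2*1109 + 342
1109 = 3*342 + 83
342 = 4*83 + 10
83 = 8*10 + 3
10 = 3*3 + 1
3 = 3*1 + 0
Since gcd(2560, 3669) = 1, back-substitute to write 1 as a combination:
1 = 10 − 3·3
1 = −3·83 + 25·10
1 = 25·342 − 103·83
1 = −103·1109 + 334·342
1 = 334·2560 − 771·1109
1 = −771·3669 + 1105·2560
So 2560·1105 ≡ 1 (mod 3669).

1105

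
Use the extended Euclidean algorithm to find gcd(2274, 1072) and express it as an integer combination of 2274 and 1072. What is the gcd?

Euclidean algorithm:
2274 = 2·1072 + 130
1072 = 8·130 + 32
130 = 4·32 + 2
32 = 16·2 + 0
gcd(2274, 1072) = 2.
Express as a combination:
2 = 130 − 4·32
2 = −4·1072 + 33·130
2 = 33·2274 − 70·1072
So 2 = (33)·2274 + (-70)·1072.

2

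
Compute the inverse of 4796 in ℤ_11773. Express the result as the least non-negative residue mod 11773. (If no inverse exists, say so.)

9630

Extended Euclidean algorithm:
11773 = 2·4796 + 2181
4796 = 2·2181 + 434
2181 = 5·434 + 11
434 = 39·11 + 5
11 = 2·5 + 1
5 = 5·1 + 0
gcd = 1, so the inverse exists. Back-substitute:
1 = 11 − 2·5
1 = −2·434 + 79·11
1 = 79·2181 − 397·434
1 = −397·4796 + 873·2181
1 = 873·11773 − 2143·4796
Thus 4796·(-2143) ≡ 1 (mod 11773); reducing, -2143 mod 11773 = 9630.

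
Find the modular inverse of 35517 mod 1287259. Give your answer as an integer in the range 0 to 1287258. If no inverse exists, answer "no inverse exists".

634623

Apply the Euclidean algorithm to 1287259 and 35517:
1287259 = 36·35517 + 8647
35517 = 4·8647 + 929
8647 = 9·929 + 286
929 = 3·286 + 71
286 = 4·71 + 2
71 = 35·2 + 1
2 = 2·1 + 0
The gcd is 1. Working backward:
1 = 71 − 35·2
1 = −35·286 + 141·71
1 = 141·929 − 458·286
1 = −458·8647 + 4263·929
1 = 4263·35517 − 17510·8647
1 = −17510·1287259 + 634623·35517
So 35517·634623 ≡ 1 (mod 1287259).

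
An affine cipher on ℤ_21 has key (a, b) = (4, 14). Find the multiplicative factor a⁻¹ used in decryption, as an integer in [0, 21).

16

Extended Euclidean algorithm:
21 = 5×4 + 1
4 = 4×1 + 0
Since gcd(4, 21) = 1, back-substitute to write 1 as a combination:
1 = 21 − 5·4
Thus 4·(-5) ≡ 1 (mod 21); reducing, -5 mod 21 = 16.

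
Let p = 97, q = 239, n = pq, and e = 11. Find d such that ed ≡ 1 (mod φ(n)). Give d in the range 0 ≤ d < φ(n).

20771

φ(n) = (p−1)(q−1) = 96·238 = 22848.
Need d with 11·d ≡ 1 (mod 22848). Apply the extended Euclidean algorithm:
22848 = 2077×11 + 1
11 = 11×1 + 0
Back-substitute:
1 = 22848 − 2077·11
So 11·(-2077) ≡ 1 (mod 22848), hence d ≡ -2077 ≡ 20771 (mod 22848).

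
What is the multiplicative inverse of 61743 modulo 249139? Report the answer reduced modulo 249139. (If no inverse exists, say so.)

no inverse exists

Compute gcd(61743, 249139):
249139 = 4*61743 + 2167
61743 = 28*2167 + 1067
2167 = 2*1067 + 33
1067 = 32*33 + 11
33 = 3*11 + 0
The gcd is 11, not 1, hence no inverse exists.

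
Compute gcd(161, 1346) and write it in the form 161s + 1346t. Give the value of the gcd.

Repeated division:
1346 = 8·161 + 58
161 = 2·58 + 45
58 = 1·45 + 13
45 = 3·13 + 6
13 = 2·6 + 1
6 = 6·1 + 0
gcd(161, 1346) = 1.
Express as a combination:
1 = 13 − 2·6
1 = −2·45 + 7·13
1 = 7·58 − 9·45
1 = −9·161 + 25·58
1 = 25·1346 − 209·161
So 1 = (25)·1346 + (-209)·161.

1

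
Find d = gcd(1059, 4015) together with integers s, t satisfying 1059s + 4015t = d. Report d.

Euclidean algorithm:
4015 = 3·1059 + 838
1059 = 1·838 + 221
838 = 3·221 + 175
221 = 1·175 + 46
175 = 3·46 + 37
46 = 1·37 + 9
37 = 4·9 + 1
9 = 9·1 + 0
gcd(1059, 4015) = 1.
Express as a combination:
1 = 37 − 4·9
1 = −4·46 + 5·37
1 = 5·175 − 19·46
1 = −19·221 + 24·175
1 = 24·838 − 91·221
1 = −91·1059 + 115·838
1 = 115·4015 − 436·1059
So 1 = (115)·4015 + (-436)·1059.

1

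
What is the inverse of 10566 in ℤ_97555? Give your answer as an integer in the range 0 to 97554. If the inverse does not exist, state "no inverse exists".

12566

gcd(97555, 10566) by repeated division:
97555 = 9×10566 + 2461
10566 = 4×2461 + 722
2461 = 3×722 + 295
722 = 2×295 + 132
295 = 2×132 + 31
132 = 4×31 + 8
31 = 3×8 + 7
8 = 1×7 + 1
7 = 7×1 + 0
Since gcd(10566, 97555) = 1, back-substitute to write 1 as a combination:
1 = 8 − 7
1 = −31 + 4·8
1 = 4·132 − 17·31
1 = −17·295 + 38·132
1 = 38·722 − 93·295
1 = −93·2461 + 317·722
1 = 317·10566 − 1361·2461
1 = −1361·97555 + 12566·10566
So 10566·12566 ≡ 1 (mod 97555).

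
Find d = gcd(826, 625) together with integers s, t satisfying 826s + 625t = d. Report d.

1

Euclidean algorithm:
826 = 1×625 + 201
625 = 3×201 + 22
201 = 9×22 + 3
22 = 7×3 + 1
3 = 3×1 + 0
gcd(826, 625) = 1.
Back-substituting:
1 = 22 − 7·3
1 = −7·201 + 64·22
1 = 64·625 − 199·201
1 = −199·826 + 263·625
So 1 = (-199)·826 + (263)·625.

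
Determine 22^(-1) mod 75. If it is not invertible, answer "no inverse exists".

58

Apply the Euclidean algorithm to 75 and 22:
75 = 3×22 + 9
22 = 2×9 + 4
9 = 2×4 + 1
4 = 4×1 + 0
gcd = 1, so the inverse exists. Back-substitute:
1 = 9 − 2·4
1 = −2·22 + 5·9
1 = 5·75 − 17·22
Thus 22·(-17) ≡ 1 (mod 75); reducing, -17 mod 75 = 58.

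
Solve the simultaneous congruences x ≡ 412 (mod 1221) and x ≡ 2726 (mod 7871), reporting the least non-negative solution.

4095646

Write x = 412 + 1221·k. Then 1221·k ≡ 2726 − 412 ≡ 2314 (mod 7871).
Need 1221⁻¹ mod 7871. Extended Euclid on (7871, 1221):
7871 = 6×1221 + 545
1221 = 2×545 + 131
545 = 4×131 + 21
131 = 6×21 + 5
21 = 4×5 + 1
5 = 5×1 + 0
Back-substitute:
1 = 21 − 4·5
1 = −4·131 + 25·21
1 = 25·545 − 104·131
1 = −104·1221 + 233·545
1 = 233·7871 − 1502·1221
1221⁻¹ ≡ 6369 (mod 7871), so k ≡ 6369·2314 ≡ 3354 (mod 7871).
x = 412 + 1221·3354 = 4095646.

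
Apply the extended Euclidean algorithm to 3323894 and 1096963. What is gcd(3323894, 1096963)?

Euclidean algorithm:
3323894 = 3*1096963 + 33005
1096963 = 33*33005 + 7798
33005 = 4*7798 + 1813
7798 = 4*1813 + 546
1813 = 3*546 + 175
546 = 3*175 + 21
175 = 8*21 + 7
21 = 3*7 + 0
gcd(3323894, 1096963) = 7.
Working backward:
7 = 175 − 8·21
7 = −8·546 + 25·175
7 = 25·1813 − 83·546
7 = −83·7798 + 357·1813
7 = 357·33005 − 1511·7798
7 = −1511·1096963 + 50220·33005
7 = 50220·3323894 − 152171·1096963
So 7 = (50220)·3323894 + (-152171)·1096963.

7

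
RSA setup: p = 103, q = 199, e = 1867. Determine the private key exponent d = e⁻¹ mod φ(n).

17827

φ(n) = (p−1)(q−1) = 102·198 = 20196.
Need d with 1867·d ≡ 1 (mod 20196). Apply the extended Euclidean algorithm:
20196 = 10·1867 + 1526
1867 = 1·1526 + 341
1526 = 4·341 + 162
341 = 2·162 + 17
162 = 9·17 + 9
17 = 1·9 + 8
9 = 1·8 + 1
8 = 8·1 + 0
Back-substitute:
1 = 9 − 8
1 = −17 + 2·9
1 = 2·162 − 19·17
1 = −19·341 + 40·162
1 = 40·1526 − 179·341
1 = −179·1867 + 219·1526
1 = 219·20196 − 2369·1867
So 1867·(-2369) ≡ 1 (mod 20196), hence d ≡ -2369 ≡ 17827 (mod 20196).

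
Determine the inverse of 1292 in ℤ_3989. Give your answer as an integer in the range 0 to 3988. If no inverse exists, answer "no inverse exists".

gcd(3989, 1292) by repeated division:
3989 = 3×1292 + 113
1292 = 11×113 + 49
113 = 2×49 + 15
49 = 3×15 + 4
15 = 3×4 + 3
4 = 1×3 + 1
3 = 3×1 + 0
Since gcd(1292, 3989) = 1, back-substitute to write 1 as a combination:
1 = 4 − 3
1 = −15 + 4·4
1 = 4·49 − 13·15
1 = −13·113 + 30·49
1 = 30·1292 − 343·113
1 = −343·3989 + 1059·1292
So 1292·1059 ≡ 1 (mod 3989).

1059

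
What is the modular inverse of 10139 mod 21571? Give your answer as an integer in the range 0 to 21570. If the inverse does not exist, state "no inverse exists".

gcd(21571, 10139) by repeated division:
21571 = 2*10139 + 1293
10139 = 7*1293 + 1088
1293 = 1*1088 + 205
1088 = 5*205 + 63
205 = 3*63 + 16
63 = 3*16 + 15
16 = 1*15 + 1
15 = 15*1 + 0
The gcd is 1. Working backward:
1 = 16 − 15
1 = −63 + 4·16
1 = 4·205 − 13·63
1 = −13·1088 + 69·205
1 = 69·1293 − 82·1088
1 = −82·10139 + 643·1293
1 = 643·21571 − 1368·10139
Thus 10139·(-1368) ≡ 1 (mod 21571); reducing, -1368 mod 21571 = 20203.

20203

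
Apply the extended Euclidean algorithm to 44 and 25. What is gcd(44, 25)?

1

Euclidean algorithm:
44 = 1*25 + 19
25 = 1*19 + 6
19 = 3*6 + 1
6 = 6*1 + 0
gcd(44, 25) = 1.
Back-substituting:
1 = 19 − 3·6
1 = −3·25 + 4·19
1 = 4·44 − 7·25
So 1 = (4)·44 + (-7)·25.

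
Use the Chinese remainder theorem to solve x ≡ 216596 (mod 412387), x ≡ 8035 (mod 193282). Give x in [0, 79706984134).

33558208721

Write x = 216596 + 412387·k. Then 412387·k ≡ 8035 − 216596 ≡ 178003 (mod 193282).
Need 412387⁻¹ mod 193282. Extended Euclid on (193282, 25823):
193282 = 7×25823 + 12521
25823 = 2×12521 + 781
12521 = 16×781 + 25
781 = 31×25 + 6
25 = 4×6 + 1
6 = 6×1 + 0
Back-substitute:
1 = 25 − 4·6
1 = −4·781 + 125·25
1 = 125·12521 − 2004·781
1 = −2004·25823 + 4133·12521
1 = 4133·193282 − 30935·25823
412387⁻¹ ≡ 162347 (mod 193282), so k ≡ 162347·178003 ≡ 81375 (mod 193282).
x = 216596 + 412387·81375 = 33558208721.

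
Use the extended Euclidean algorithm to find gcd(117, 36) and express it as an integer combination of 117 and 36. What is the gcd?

9

Repeated division:
117 = 3*36 + 9
36 = 4*9 + 0
gcd(117, 36) = 9.
Working backward:
9 = 117 − 3·36
So 9 = (1)·117 + (-3)·36.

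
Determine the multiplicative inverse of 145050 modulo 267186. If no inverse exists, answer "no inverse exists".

Euclidean algorithm on 267186, 145050:
267186 = 1×145050 + 122136
145050 = 1×122136 + 22914
122136 = 5×22914 + 7566
22914 = 3×7566 + 216
7566 = 35×216 + 6
216 = 36×6 + 0
The gcd is 6, not 1, hence no inverse exists.

no inverse exists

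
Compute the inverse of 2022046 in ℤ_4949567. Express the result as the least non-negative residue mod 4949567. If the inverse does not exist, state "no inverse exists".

4792308

Apply the Euclidean algorithm to 4949567 and 2022046:
4949567 = 2·2022046 + 905475
2022046 = 2·905475 + 211096
905475 = 4·211096 + 61091
211096 = 3·61091 + 27823
61091 = 2·27823 + 5445
27823 = 5·5445 + 598
5445 = 9·598 + 63
598 = 9·63 + 31
63 = 2·31 + 1
31 = 31·1 + 0
Since gcd(2022046, 4949567) = 1, back-substitute to write 1 as a combination:
1 = 63 − 2·31
1 = −2·598 + 19·63
1 = 19·5445 − 173·598
1 = −173·27823 + 884·5445
1 = 884·61091 − 1941·27823
1 = −1941·211096 + 6707·61091
1 = 6707·905475 − 28769·211096
1 = −28769·2022046 + 64245·905475
1 = 64245·4949567 − 157259·2022046
Thus 2022046·(-157259) ≡ 1 (mod 4949567); reducing, -157259 mod 4949567 = 4792308.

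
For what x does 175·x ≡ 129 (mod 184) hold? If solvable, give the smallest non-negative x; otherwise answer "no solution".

First find gcd(175, 184):
184 = 1*175 + 9
175 = 19*9 + 4
9 = 2*4 + 1
4 = 4*1 + 0
gcd = 1, so a unique solution mod 184 exists.
Back-substitute for the Bézout coefficients:
1 = 9 − 2·4
1 = −2·175 + 39·9
1 = 39·184 − 41·175
So 175·(-41) ≡ 1 (mod 184), giving 175⁻¹ ≡ 143.
x ≡ 175⁻¹·129 ≡ 143·129 ≡ 47 (mod 184).

47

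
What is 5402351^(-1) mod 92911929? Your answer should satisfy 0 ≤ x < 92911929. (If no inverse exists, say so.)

47760938

gcd(92911929, 5402351) by repeated division:
92911929 = 17×5402351 + 1071962
5402351 = 5×1071962 + 42541
1071962 = 25×42541 + 8437
42541 = 5×8437 + 356
8437 = 23×356 + 249
356 = 1×249 + 107
249 = 2×107 + 35
107 = 3×35 + 2
35 = 17×2 + 1
2 = 2×1 + 0
Since gcd(5402351, 92911929) = 1, back-substitute to write 1 as a combination:
1 = 35 − 17·2
1 = −17·107 + 52·35
1 = 52·249 − 121·107
1 = −121·356 + 173·249
1 = 173·8437 − 4100·356
1 = −4100·42541 + 20673·8437
1 = 20673·1071962 − 520925·42541
1 = −520925·5402351 + 2625298·1071962
1 = 2625298·92911929 − 45150991·5402351
Thus 5402351·(-45150991) ≡ 1 (mod 92911929); reducing, -45150991 mod 92911929 = 47760938.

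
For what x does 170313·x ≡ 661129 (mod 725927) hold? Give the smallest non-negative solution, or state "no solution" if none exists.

335614

First find gcd(170313, 725927):
725927 = 4·170313 + 44675
170313 = 3·44675 + 36288
44675 = 1·36288 + 8387
36288 = 4·8387 + 2740
8387 = 3·2740 + 167
2740 = 16·167 + 68
167 = 2·68 + 31
68 = 2·31 + 6
31 = 5·6 + 1
6 = 6·1 + 0
gcd = 1, so a unique solution mod 725927 exists.
Back-substitute for the Bézout coefficients:
1 = 31 − 5·6
1 = −5·68 + 11·31
1 = 11·167 − 27·68
1 = −27·2740 + 443·167
1 = 443·8387 − 1356·2740
1 = −1356·36288 + 5867·8387
1 = 5867·44675 − 7223·36288
1 = −7223·170313 + 27536·44675
1 = 27536·725927 − 117367·170313
So 170313·(-117367) ≡ 1 (mod 725927), giving 170313⁻¹ ≡ 608560.
x ≡ 170313⁻¹·661129 ≡ 608560·661129 ≡ 335614 (mod 725927).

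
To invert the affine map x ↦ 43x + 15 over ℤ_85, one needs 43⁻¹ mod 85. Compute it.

Apply the Euclidean algorithm to 85 and 43:
85 = 1·43 + 42
43 = 1·42 + 1
42 = 42·1 + 0
Since gcd(43, 85) = 1, back-substitute to write 1 as a combination:
1 = 43 − 42
1 = −85 + 2·43
So 43·2 ≡ 1 (mod 85).

2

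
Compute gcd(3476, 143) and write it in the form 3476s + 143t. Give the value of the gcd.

Euclidean algorithm:
3476 = 24·143 + 44
143 = 3·44 + 11
44 = 4·11 + 0
gcd(3476, 143) = 11.
Express as a combination:
11 = 143 − 3·44
11 = −3·3476 + 73·143
So 11 = (-3)·3476 + (73)·143.

11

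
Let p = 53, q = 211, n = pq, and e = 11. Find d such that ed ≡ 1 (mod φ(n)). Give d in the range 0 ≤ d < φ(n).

3971

φ(n) = (p−1)(q−1) = 52·210 = 10920.
Need d with 11·d ≡ 1 (mod 10920). Apply the extended Euclidean algorithm:
10920 = 992*11 + 8
11 = 1*8 + 3
8 = 2*3 + 2
3 = 1*2 + 1
2 = 2*1 + 0
Back-substitute:
1 = 3 − 2
1 = −8 + 3·3
1 = 3·11 − 4·8
1 = −4·10920 + 3971·11
So 11·3971 ≡ 1 (mod 10920), hence d = 3971.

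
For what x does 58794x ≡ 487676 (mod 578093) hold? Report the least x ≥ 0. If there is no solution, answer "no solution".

First find gcd(58794, 578093):
578093 = 9×58794 + 48947
58794 = 1×48947 + 9847
48947 = 4×9847 + 9559
9847 = 1×9559 + 288
9559 = 33×288 + 55
288 = 5×55 + 13
55 = 4×13 + 3
13 = 4×3 + 1
3 = 3×1 + 0
gcd = 1, so a unique solution mod 578093 exists.
Back-substitute for the Bézout coefficients:
1 = 13 − 4·3
1 = −4·55 + 17·13
1 = 17·288 − 89·55
1 = −89·9559 + 2954·288
1 = 2954·9847 − 3043·9559
1 = −3043·48947 + 15126·9847
1 = 15126·58794 − 18169·48947
1 = −18169·578093 + 178647·58794
So 58794·(178647) ≡ 1 (mod 578093), giving 58794⁻¹ ≡ 178647.
x ≡ 58794⁻¹·487676 ≡ 178647·487676 ≡ 348807 (mod 578093).

348807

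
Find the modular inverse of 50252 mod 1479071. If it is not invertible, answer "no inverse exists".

1046081

Apply the Euclidean algorithm to 1479071 and 50252:
1479071 = 29*50252 + 21763
50252 = 2*21763 + 6726
21763 = 3*6726 + 1585
6726 = 4*1585 + 386
1585 = 4*386 + 41
386 = 9*41 + 17
41 = 2*17 + 7
17 = 2*7 + 3
7 = 2*3 + 1
3 = 3*1 + 0
gcd = 1, so the inverse exists. Back-substitute:
1 = 7 − 2·3
1 = −2·17 + 5·7
1 = 5·41 − 12·17
1 = −12·386 + 113·41
1 = 113·1585 − 464·386
1 = −464·6726 + 1969·1585
1 = 1969·21763 − 6371·6726
1 = −6371·50252 + 14711·21763
1 = 14711·1479071 − 432990·50252
Hence 50252⁻¹ ≡ -432990 ≡ 1046081 (mod 1479071).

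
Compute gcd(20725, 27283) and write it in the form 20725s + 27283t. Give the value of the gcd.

1

Apply Euclid's algorithm to 27283 and 20725:
27283 = 1·20725 + 6558
20725 = 3·6558 + 1051
6558 = 6·1051 + 252
1051 = 4·252 + 43
252 = 5·43 + 37
43 = 1·37 + 6
37 = 6·6 + 1
6 = 6·1 + 0
gcd(20725, 27283) = 1.
Working backward:
1 = 37 − 6·6
1 = −6·43 + 7·37
1 = 7·252 − 41·43
1 = −41·1051 + 171·252
1 = 171·6558 − 1067·1051
1 = −1067·20725 + 3372·6558
1 = 3372·27283 − 4439·20725
So 1 = (3372)·27283 + (-4439)·20725.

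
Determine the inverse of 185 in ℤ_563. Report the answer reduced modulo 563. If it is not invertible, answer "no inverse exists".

Apply the Euclidean algorithm to 563 and 185:
563 = 3×185 + 8
185 = 23×8 + 1
8 = 8×1 + 0
The gcd is 1. Working backward:
1 = 185 − 23·8
1 = −23·563 + 70·185
So 185·70 ≡ 1 (mod 563).

70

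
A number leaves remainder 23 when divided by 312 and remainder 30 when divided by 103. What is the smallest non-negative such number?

22175

Write x = 23 + 312·k. Then 312·k ≡ 30 − 23 ≡ 7 (mod 103).
Need 312⁻¹ mod 103. Extended Euclid on (103, 3):
103 = 34*3 + 1
3 = 3*1 + 0
Back-substitute:
1 = 103 − 34·3
312⁻¹ ≡ 69 (mod 103), so k ≡ 69·7 ≡ 71 (mod 103).
x = 23 + 312·71 = 22175.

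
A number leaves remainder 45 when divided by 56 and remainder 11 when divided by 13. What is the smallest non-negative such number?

Write x = 45 + 56·k. Then 56·k ≡ 11 − 45 ≡ 5 (mod 13).
Need 56⁻¹ mod 13. Extended Euclid on (13, 4):
13 = 3·4 + 1
4 = 4·1 + 0
Back-substitute:
1 = 13 − 3·4
56⁻¹ ≡ 10 (mod 13), so k ≡ 10·5 ≡ 11 (mod 13).
x = 45 + 56·11 = 661.

661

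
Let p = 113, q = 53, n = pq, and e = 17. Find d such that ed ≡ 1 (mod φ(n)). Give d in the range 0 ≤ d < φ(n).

1713

φ(n) = (p−1)(q−1) = 112·52 = 5824.
Need d with 17·d ≡ 1 (mod 5824). Apply the extended Euclidean algorithm:
5824 = 342*17 + 10
17 = 1*10 + 7
10 = 1*7 + 3
7 = 2*3 + 1
3 = 3*1 + 0
Back-substitute:
1 = 7 − 2·3
1 = −2·10 + 3·7
1 = 3·17 − 5·10
1 = −5·5824 + 1713·17
So 17·1713 ≡ 1 (mod 5824), hence d = 1713.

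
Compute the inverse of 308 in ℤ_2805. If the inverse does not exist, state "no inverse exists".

no inverse exists

Compute gcd(308, 2805):
2805 = 9·308 + 33
308 = 9·33 + 11
33 = 3·11 + 0
gcd(308, 2805) = 11 ≠ 1, so 308 has no multiplicative inverse modulo 2805.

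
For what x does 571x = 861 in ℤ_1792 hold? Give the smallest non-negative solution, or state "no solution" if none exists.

First find gcd(571, 1792):
1792 = 3*571 + 79
571 = 7*79 + 18
79 = 4*18 + 7
18 = 2*7 + 4
7 = 1*4 + 3
4 = 1*3 + 1
3 = 3*1 + 0
gcd = 1, so a unique solution mod 1792 exists.
Back-substitute for the Bézout coefficients:
1 = 4 − 3
1 = −7 + 2·4
1 = 2·18 − 5·7
1 = −5·79 + 22·18
1 = 22·571 − 159·79
1 = −159·1792 + 499·571
So 571·(499) ≡ 1 (mod 1792), giving 571⁻¹ ≡ 499.
x ≡ 571⁻¹·861 ≡ 499·861 ≡ 1351 (mod 1792).

1351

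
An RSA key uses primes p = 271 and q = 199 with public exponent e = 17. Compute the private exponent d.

φ(n) = (p−1)(q−1) = 270·198 = 53460.
Need d with 17·d ≡ 1 (mod 53460). Apply the extended Euclidean algorithm:
53460 = 3144×17 + 12
17 = 1×12 + 5
12 = 2×5 + 2
5 = 2×2 + 1
2 = 2×1 + 0
Back-substitute:
1 = 5 − 2·2
1 = −2·12 + 5·5
1 = 5·17 − 7·12
1 = −7·53460 + 22013·17
So 17·22013 ≡ 1 (mod 53460), hence d = 22013.

22013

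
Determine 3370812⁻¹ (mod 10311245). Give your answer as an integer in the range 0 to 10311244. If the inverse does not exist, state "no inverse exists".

gcd(10311245, 3370812) by repeated division:
10311245 = 3*3370812 + 198809
3370812 = 16*198809 + 189868
198809 = 1*189868 + 8941
189868 = 21*8941 + 2107
8941 = 4*2107 + 513
2107 = 4*513 + 55
513 = 9*55 + 18
55 = 3*18 + 1
18 = 18*1 + 0
Since gcd(3370812, 10311245) = 1, back-substitute to write 1 as a combination:
1 = 55 − 3·18
1 = −3·513 + 28·55
1 = 28·2107 − 115·513
1 = −115·8941 + 488·2107
1 = 488·189868 − 10363·8941
1 = −10363·198809 + 10851·189868
1 = 10851·3370812 − 183979·198809
1 = −183979·10311245 + 562788·3370812
So 3370812·562788 ≡ 1 (mod 10311245).

562788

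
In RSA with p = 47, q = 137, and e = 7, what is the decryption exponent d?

3575

φ(n) = (p−1)(q−1) = 46·136 = 6256.
Need d with 7·d ≡ 1 (mod 6256). Apply the extended Euclidean algorithm:
6256 = 893*7 + 5
7 = 1*5 + 2
5 = 2*2 + 1
2 = 2*1 + 0
Back-substitute:
1 = 5 − 2·2
1 = −2·7 + 3·5
1 = 3·6256 − 2681·7
So 7·(-2681) ≡ 1 (mod 6256), hence d ≡ -2681 ≡ 3575 (mod 6256).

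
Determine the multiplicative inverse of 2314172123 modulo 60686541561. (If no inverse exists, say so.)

Run Euclid on (60686541561, 2314172123):
60686541561 = 26*2314172123 + 518066363
2314172123 = 4*518066363 + 241906671
518066363 = 2*241906671 + 34253021
241906671 = 7*34253021 + 2135524
34253021 = 16*2135524 + 84637
2135524 = 25*84637 + 19599
84637 = 4*19599 + 6241
19599 = 3*6241 + 876
6241 = 7*876 + 109
876 = 8*109 + 4
109 = 27*4 + 1
4 = 4*1 + 0
gcd = 1, so the inverse exists. Back-substitute:
1 = 109 − 27·4
1 = −27·876 + 217·109
1 = 217·6241 − 1546·876
1 = −1546·19599 + 4855·6241
1 = 4855·84637 − 20966·19599
1 = −20966·2135524 + 529005·84637
1 = 529005·34253021 − 8485046·2135524
1 = −8485046·241906671 + 59924327·34253021
1 = 59924327·518066363 − 128333700·241906671
1 = −128333700·2314172123 + 573259127·518066363
1 = 573259127·60686541561 − 15033071002·2314172123
Thus 2314172123·(-15033071002) ≡ 1 (mod 60686541561); reducing, -15033071002 mod 60686541561 = 45653470559.

45653470559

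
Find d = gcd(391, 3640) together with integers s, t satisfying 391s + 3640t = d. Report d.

Repeated division:
3640 = 9*391 + 121
391 = 3*121 + 28
121 = 4*28 + 9
28 = 3*9 + 1
9 = 9*1 + 0
gcd(391, 3640) = 1.
Working backward:
1 = 28 − 3·9
1 = −3·121 + 13·28
1 = 13·391 − 42·121
1 = −42·3640 + 391·391
So 1 = (-42)·3640 + (391)·391.

1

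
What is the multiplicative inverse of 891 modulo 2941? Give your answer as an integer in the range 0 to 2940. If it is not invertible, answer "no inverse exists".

2096

Apply the Euclidean algorithm to 2941 and 891:
2941 = 3*891 + 268
891 = 3*268 + 87
268 = 3*87 + 7
87 = 12*7 + 3
7 = 2*3 + 1
3 = 3*1 + 0
gcd = 1, so the inverse exists. Back-substitute:
1 = 7 − 2·3
1 = −2·87 + 25·7
1 = 25·268 − 77·87
1 = −77·891 + 256·268
1 = 256·2941 − 845·891
So 891·(-845) ≡ 1 (mod 2941), and -845 ≡ 2096 (mod 2941).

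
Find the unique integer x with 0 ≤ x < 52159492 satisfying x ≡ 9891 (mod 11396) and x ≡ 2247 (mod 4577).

32169403

Write x = 9891 + 11396·k. Then 11396·k ≡ 2247 − 9891 ≡ 1510 (mod 4577).
Need 11396⁻¹ mod 4577. Extended Euclid on (4577, 2242):
4577 = 2×2242 + 93
2242 = 24×93 + 10
93 = 9×10 + 3
10 = 3×3 + 1
3 = 3×1 + 0
Back-substitute:
1 = 10 − 3·3
1 = −3·93 + 28·10
1 = 28·2242 − 675·93
1 = −675·4577 + 1378·2242
11396⁻¹ ≡ 1378 (mod 4577), so k ≡ 1378·1510 ≡ 2822 (mod 4577).
x = 9891 + 11396·2822 = 32169403.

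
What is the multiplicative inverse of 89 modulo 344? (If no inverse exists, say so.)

201

Extended Euclidean algorithm:
344 = 3·89 + 77
89 = 1·77 + 12
77 = 6·12 + 5
12 = 2·5 + 2
5 = 2·2 + 1
2 = 2·1 + 0
The gcd is 1. Working backward:
1 = 5 − 2·2
1 = −2·12 + 5·5
1 = 5·77 − 32·12
1 = −32·89 + 37·77
1 = 37·344 − 143·89
Thus 89·(-143) ≡ 1 (mod 344); reducing, -143 mod 344 = 201.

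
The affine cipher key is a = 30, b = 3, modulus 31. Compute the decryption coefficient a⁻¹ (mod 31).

30

Extended Euclidean algorithm:
31 = 1×30 + 1
30 = 30×1 + 0
gcd = 1, so the inverse exists. Back-substitute:
1 = 31 − 30
So 30·(-1) ≡ 1 (mod 31), and -1 ≡ 30 (mod 31).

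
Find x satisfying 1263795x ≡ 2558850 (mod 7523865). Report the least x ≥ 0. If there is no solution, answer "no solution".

First find gcd(1263795, 7523865):
7523865 = 5×1263795 + 1204890
1263795 = 1×1204890 + 58905
1204890 = 20×58905 + 26790
58905 = 2×26790 + 5325
26790 = 5×5325 + 165
5325 = 32×165 + 45
165 = 3×45 + 30
45 = 1×30 + 15
30 = 2×15 + 0
gcd = 15 and 15 | 2558850, so solutions exist. Divide through by 15: 84253x ≡ 170590 (mod 501591).
Now find 84253⁻¹ mod 501591:
501591 = 5*84253 + 80326
84253 = 1*80326 + 3927
80326 = 20*3927 + 1786
3927 = 2*1786 + 355
1786 = 5*355 + 11
355 = 32*11 + 3
11 = 3*3 + 2
3 = 1*2 + 1
2 = 2*1 + 0
Back-substitute:
1 = 3 − 2
1 = −11 + 4·3
1 = 4·355 − 129·11
1 = −129·1786 + 649·355
1 = 649·3927 − 1427·1786
1 = −1427·80326 + 29189·3927
1 = 29189·84253 − 30616·80326
1 = −30616·501591 + 182269·84253
So 84253⁻¹ ≡ 182269 (mod 501591).
Then x ≡ 182269·170590 ≡ 144211 (mod 501591); the smallest non-negative solution is x = 144211.

144211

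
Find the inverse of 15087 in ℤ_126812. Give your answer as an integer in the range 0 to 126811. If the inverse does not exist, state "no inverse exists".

Apply the Euclidean algorithm to 126812 and 15087:
126812 = 8×15087 + 6116
15087 = 2×6116 + 2855
6116 = 2×2855 + 406
2855 = 7×406 + 13
406 = 31×13 + 3
13 = 4×3 + 1
3 = 3×1 + 0
gcd = 1, so the inverse exists. Back-substitute:
1 = 13 − 4·3
1 = −4·406 + 125·13
1 = 125·2855 − 879·406
1 = −879·6116 + 1883·2855
1 = 1883·15087 − 4645·6116
1 = −4645·126812 + 39043·15087
So 15087·39043 ≡ 1 (mod 126812).

39043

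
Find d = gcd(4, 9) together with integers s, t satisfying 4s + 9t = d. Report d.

Apply Euclid's algorithm to 9 and 4:
9 = 2×4 + 1
4 = 4×1 + 0
gcd(4, 9) = 1.
Back-substituting:
1 = 9 − 2·4
So 1 = (1)·9 + (-2)·4.

1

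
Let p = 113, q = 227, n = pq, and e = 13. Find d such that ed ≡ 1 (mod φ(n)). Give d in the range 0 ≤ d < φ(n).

φ(n) = (p−1)(q−1) = 112·226 = 25312.
Need d with 13·d ≡ 1 (mod 25312). Apply the extended Euclidean algorithm:
25312 = 1947*13 + 1
13 = 13*1 + 0
Back-substitute:
1 = 25312 − 1947·13
So 13·(-1947) ≡ 1 (mod 25312), hence d ≡ -1947 ≡ 23365 (mod 25312).

23365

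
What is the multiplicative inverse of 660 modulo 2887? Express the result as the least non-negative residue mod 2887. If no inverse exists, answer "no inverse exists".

2174

gcd(2887, 660) by repeated division:
2887 = 4*660 + 247
660 = 2*247 + 166
247 = 1*166 + 81
166 = 2*81 + 4
81 = 20*4 + 1
4 = 4*1 + 0
The gcd is 1. Working backward:
1 = 81 − 20·4
1 = −20·166 + 41·81
1 = 41·247 − 61·166
1 = −61·660 + 163·247
1 = 163·2887 − 713·660
So 660·(-713) ≡ 1 (mod 2887), and -713 ≡ 2174 (mod 2887).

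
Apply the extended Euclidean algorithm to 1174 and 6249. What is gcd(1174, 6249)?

1

Euclidean algorithm:
6249 = 5×1174 + 379
1174 = 3×379 + 37
379 = 10×37 + 9
37 = 4×9 + 1
9 = 9×1 + 0
gcd(1174, 6249) = 1.
Working backward:
1 = 37 − 4·9
1 = −4·379 + 41·37
1 = 41·1174 − 127·379
1 = −127·6249 + 676·1174
So 1 = (-127)·6249 + (676)·1174.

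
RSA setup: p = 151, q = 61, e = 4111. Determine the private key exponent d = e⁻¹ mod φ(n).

3991

φ(n) = (p−1)(q−1) = 150·60 = 9000.
Need d with 4111·d ≡ 1 (mod 9000). Apply the extended Euclidean algorithm:
9000 = 2·4111 + 778
4111 = 5·778 + 221
778 = 3·221 + 115
221 = 1·115 + 106
115 = 1·106 + 9
106 = 11·9 + 7
9 = 1·7 + 2
7 = 3·2 + 1
2 = 2·1 + 0
Back-substitute:
1 = 7 − 3·2
1 = −3·9 + 4·7
1 = 4·106 − 47·9
1 = −47·115 + 51·106
1 = 51·221 − 98·115
1 = −98·778 + 345·221
1 = 345·4111 − 1823·778
1 = −1823·9000 + 3991·4111
So 4111·3991 ≡ 1 (mod 9000), hence d = 3991.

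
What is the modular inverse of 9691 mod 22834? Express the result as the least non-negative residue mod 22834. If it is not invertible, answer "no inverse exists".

gcd(22834, 9691) by repeated division:
22834 = 2*9691 + 3452
9691 = 2*3452 + 2787
3452 = 1*2787 + 665
2787 = 4*665 + 127
665 = 5*127 + 30
127 = 4*30 + 7
30 = 4*7 + 2
7 = 3*2 + 1
2 = 2*1 + 0
The gcd is 1. Working backward:
1 = 7 − 3·2
1 = −3·30 + 13·7
1 = 13·127 − 55·30
1 = −55·665 + 288·127
1 = 288·2787 − 1207·665
1 = −1207·3452 + 1495·2787
1 = 1495·9691 − 4197·3452
1 = −4197·22834 + 9889·9691
So 9691·9889 ≡ 1 (mod 22834).

9889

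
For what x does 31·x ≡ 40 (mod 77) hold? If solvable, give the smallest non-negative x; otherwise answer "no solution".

First find gcd(31, 77):
77 = 2×31 + 15
31 = 2×15 + 1
15 = 15×1 + 0
gcd = 1, so a unique solution mod 77 exists.
Back-substitute for the Bézout coefficients:
1 = 31 − 2·15
1 = −2·77 + 5·31
So 31·(5) ≡ 1 (mod 77), giving 31⁻¹ ≡ 5.
x ≡ 31⁻¹·40 ≡ 5·40 ≡ 46 (mod 77).

46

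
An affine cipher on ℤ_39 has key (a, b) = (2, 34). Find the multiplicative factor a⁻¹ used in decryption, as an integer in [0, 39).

20

gcd(39, 2) by repeated division:
39 = 19·2 + 1
2 = 2·1 + 0
The gcd is 1. Working backward:
1 = 39 − 19·2
So 2·(-19) ≡ 1 (mod 39), and -19 ≡ 20 (mod 39).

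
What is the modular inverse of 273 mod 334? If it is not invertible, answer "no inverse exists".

219

gcd(334, 273) by repeated division:
334 = 1*273 + 61
273 = 4*61 + 29
61 = 2*29 + 3
29 = 9*3 + 2
3 = 1*2 + 1
2 = 2*1 + 0
gcd = 1, so the inverse exists. Back-substitute:
1 = 3 − 2
1 = −29 + 10·3
1 = 10·61 − 21·29
1 = −21·273 + 94·61
1 = 94·334 − 115·273
Thus 273·(-115) ≡ 1 (mod 334); reducing, -115 mod 334 = 219.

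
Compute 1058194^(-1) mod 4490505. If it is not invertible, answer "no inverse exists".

Extended Euclidean algorithm:
4490505 = 4·1058194 + 257729
1058194 = 4·257729 + 27278
257729 = 9·27278 + 12227
27278 = 2·12227 + 2824
12227 = 4·2824 + 931
2824 = 3·931 + 31
931 = 30·31 + 1
31 = 31·1 + 0
The gcd is 1. Working backward:
1 = 931 − 30·31
1 = −30·2824 + 91·931
1 = 91·12227 − 394·2824
1 = −394·27278 + 879·12227
1 = 879·257729 − 8305·27278
1 = −8305·1058194 + 34099·257729
1 = 34099·4490505 − 144701·1058194
Thus 1058194·(-144701) ≡ 1 (mod 4490505); reducing, -144701 mod 4490505 = 4345804.

4345804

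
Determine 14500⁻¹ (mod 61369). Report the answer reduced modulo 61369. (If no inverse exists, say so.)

13844

Extended Euclidean algorithm:
61369 = 4×14500 + 3369
14500 = 4×3369 + 1024
3369 = 3×1024 + 297
1024 = 3×297 + 133
297 = 2×133 + 31
133 = 4×31 + 9
31 = 3×9 + 4
9 = 2×4 + 1
4 = 4×1 + 0
gcd = 1, so the inverse exists. Back-substitute:
1 = 9 − 2·4
1 = −2·31 + 7·9
1 = 7·133 − 30·31
1 = −30·297 + 67·133
1 = 67·1024 − 231·297
1 = −231·3369 + 760·1024
1 = 760·14500 − 3271·3369
1 = −3271·61369 + 13844·14500
So 14500·13844 ≡ 1 (mod 61369).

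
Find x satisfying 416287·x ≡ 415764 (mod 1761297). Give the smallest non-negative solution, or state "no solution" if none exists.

First find gcd(416287, 1761297):
1761297 = 4·416287 + 96149
416287 = 4·96149 + 31691
96149 = 3·31691 + 1076
31691 = 29·1076 + 487
1076 = 2·487 + 102
487 = 4·102 + 79
102 = 1·79 + 23
79 = 3·23 + 10
23 = 2·10 + 3
10 = 3·3 + 1
3 = 3·1 + 0
gcd = 1, so a unique solution mod 1761297 exists.
Back-substitute for the Bézout coefficients:
1 = 10 − 3·3
1 = −3·23 + 7·10
1 = 7·79 − 24·23
1 = −24·102 + 31·79
1 = 31·487 − 148·102
1 = −148·1076 + 327·487
1 = 327·31691 − 9631·1076
1 = −9631·96149 + 29220·31691
1 = 29220·416287 − 126511·96149
1 = −126511·1761297 + 535264·416287
So 416287·(535264) ≡ 1 (mod 1761297), giving 416287⁻¹ ≡ 535264.
x ≡ 416287⁻¹·415764 ≡ 535264·415764 ≡ 103152 (mod 1761297).

103152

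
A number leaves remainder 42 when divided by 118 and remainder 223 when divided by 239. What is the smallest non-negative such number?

Write x = 42 + 118·k. Then 118·k ≡ 223 − 42 ≡ 181 (mod 239).
Need 118⁻¹ mod 239. Extended Euclid on (239, 118):
239 = 2·118 + 3
118 = 39·3 + 1
3 = 3·1 + 0
Back-substitute:
1 = 118 − 39·3
1 = −39·239 + 79·118
118⁻¹ ≡ 79 (mod 239), so k ≡ 79·181 ≡ 198 (mod 239).
x = 42 + 118·198 = 23406.

23406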